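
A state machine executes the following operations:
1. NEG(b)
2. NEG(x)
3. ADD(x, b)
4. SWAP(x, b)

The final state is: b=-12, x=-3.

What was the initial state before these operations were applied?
b=3, x=9

Working backwards:
Final state: b=-12, x=-3
Before step 4 (SWAP(x, b)): b=-3, x=-12
Before step 3 (ADD(x, b)): b=-3, x=-9
Before step 2 (NEG(x)): b=-3, x=9
Before step 1 (NEG(b)): b=3, x=9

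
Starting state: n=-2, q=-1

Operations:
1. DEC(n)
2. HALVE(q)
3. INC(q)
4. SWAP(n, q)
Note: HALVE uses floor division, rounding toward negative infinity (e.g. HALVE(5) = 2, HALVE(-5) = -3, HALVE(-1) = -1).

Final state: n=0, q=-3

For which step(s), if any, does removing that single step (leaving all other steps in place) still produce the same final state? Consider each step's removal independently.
Step(s) 2

Testing removal of each single step:
Without step 1: final = n=0, q=-2 (different)
Without step 2: final = n=0, q=-3 (same)
Without step 3: final = n=-1, q=-3 (different)
Without step 4: final = n=-3, q=0 (different)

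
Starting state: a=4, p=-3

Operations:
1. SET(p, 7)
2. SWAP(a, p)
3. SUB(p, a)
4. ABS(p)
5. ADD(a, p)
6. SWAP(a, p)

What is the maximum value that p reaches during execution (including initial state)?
10

Values of p at each step:
Initial: p = -3
After step 1: p = 7
After step 2: p = 4
After step 3: p = -3
After step 4: p = 3
After step 5: p = 3
After step 6: p = 10 ← maximum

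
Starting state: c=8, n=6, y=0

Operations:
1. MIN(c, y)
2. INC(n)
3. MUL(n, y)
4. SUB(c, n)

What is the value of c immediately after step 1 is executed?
c = 0

Tracing c through execution:
Initial: c = 8
After step 1 (MIN(c, y)): c = 0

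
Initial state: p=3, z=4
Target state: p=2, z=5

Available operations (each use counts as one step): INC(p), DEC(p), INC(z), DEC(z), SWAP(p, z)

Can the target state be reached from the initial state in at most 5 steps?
Yes

Path (2 steps): DEC(p) → INC(z)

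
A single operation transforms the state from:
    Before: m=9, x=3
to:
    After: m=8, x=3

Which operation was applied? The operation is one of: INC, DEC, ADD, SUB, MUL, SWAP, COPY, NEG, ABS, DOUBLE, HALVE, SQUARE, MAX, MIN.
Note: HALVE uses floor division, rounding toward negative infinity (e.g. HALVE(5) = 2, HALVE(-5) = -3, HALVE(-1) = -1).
DEC(m)

Analyzing the change:
Before: m=9, x=3
After: m=8, x=3
Variable m changed from 9 to 8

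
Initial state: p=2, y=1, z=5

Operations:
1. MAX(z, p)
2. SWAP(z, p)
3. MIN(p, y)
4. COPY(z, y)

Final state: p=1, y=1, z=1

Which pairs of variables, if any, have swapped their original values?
None

Comparing initial and final values:
y: 1 → 1
p: 2 → 1
z: 5 → 1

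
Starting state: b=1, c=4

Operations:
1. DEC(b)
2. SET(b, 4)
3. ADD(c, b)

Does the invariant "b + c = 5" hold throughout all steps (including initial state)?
No, violated after step 1

The invariant is violated after step 1.

State at each step:
Initial: b=1, c=4
After step 1: b=0, c=4
After step 2: b=4, c=4
After step 3: b=4, c=8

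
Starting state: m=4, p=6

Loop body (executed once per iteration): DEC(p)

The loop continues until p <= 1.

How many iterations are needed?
5

Tracing iterations:
Initial: m=4, p=6
After iteration 1: m=4, p=5
After iteration 2: m=4, p=4
After iteration 3: m=4, p=3
After iteration 4: m=4, p=2
After iteration 5: m=4, p=1
p <= 1 now holds, so the loop exits after 5 iterations.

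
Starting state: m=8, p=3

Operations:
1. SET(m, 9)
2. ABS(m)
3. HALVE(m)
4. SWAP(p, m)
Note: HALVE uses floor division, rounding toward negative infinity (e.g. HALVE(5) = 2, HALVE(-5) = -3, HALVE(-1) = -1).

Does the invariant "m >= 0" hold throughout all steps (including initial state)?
Yes

The invariant holds at every step.

State at each step:
Initial: m=8, p=3
After step 1: m=9, p=3
After step 2: m=9, p=3
After step 3: m=4, p=3
After step 4: m=3, p=4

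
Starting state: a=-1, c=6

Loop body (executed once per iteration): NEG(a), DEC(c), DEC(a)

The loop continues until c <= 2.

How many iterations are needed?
4

Tracing iterations:
Initial: a=-1, c=6
After iteration 1: a=0, c=5
After iteration 2: a=-1, c=4
After iteration 3: a=0, c=3
After iteration 4: a=-1, c=2
c <= 2 now holds, so the loop exits after 4 iterations.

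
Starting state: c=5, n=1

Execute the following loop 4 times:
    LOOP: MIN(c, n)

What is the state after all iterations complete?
c=1, n=1

Iteration trace:
Start: c=5, n=1
After iteration 1: c=1, n=1
After iteration 2: c=1, n=1
After iteration 3: c=1, n=1
After iteration 4: c=1, n=1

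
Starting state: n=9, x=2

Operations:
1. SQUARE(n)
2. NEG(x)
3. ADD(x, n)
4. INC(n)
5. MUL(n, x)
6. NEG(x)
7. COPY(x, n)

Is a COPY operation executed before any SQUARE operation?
No

First COPY: step 7
First SQUARE: step 1
Since 7 > 1, SQUARE comes first.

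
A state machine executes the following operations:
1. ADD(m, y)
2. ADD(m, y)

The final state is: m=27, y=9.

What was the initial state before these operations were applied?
m=9, y=9

Working backwards:
Final state: m=27, y=9
Before step 2 (ADD(m, y)): m=18, y=9
Before step 1 (ADD(m, y)): m=9, y=9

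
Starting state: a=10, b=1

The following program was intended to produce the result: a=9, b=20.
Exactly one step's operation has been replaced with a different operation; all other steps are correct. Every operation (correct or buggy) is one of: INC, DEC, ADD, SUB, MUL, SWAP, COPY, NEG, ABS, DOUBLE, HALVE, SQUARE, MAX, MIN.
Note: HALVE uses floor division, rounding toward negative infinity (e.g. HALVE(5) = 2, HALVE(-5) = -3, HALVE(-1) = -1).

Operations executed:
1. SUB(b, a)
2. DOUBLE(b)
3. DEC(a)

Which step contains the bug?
Step 1

Trace with buggy code:
Initial: a=10, b=1
After step 1: a=10, b=-9
After step 2: a=10, b=-18
After step 3: a=9, b=-18
Actual final a=9, b=-18 ≠ expected a=9, b=20.
Step 1 is the only position where a single-operation replacement can produce the expected result.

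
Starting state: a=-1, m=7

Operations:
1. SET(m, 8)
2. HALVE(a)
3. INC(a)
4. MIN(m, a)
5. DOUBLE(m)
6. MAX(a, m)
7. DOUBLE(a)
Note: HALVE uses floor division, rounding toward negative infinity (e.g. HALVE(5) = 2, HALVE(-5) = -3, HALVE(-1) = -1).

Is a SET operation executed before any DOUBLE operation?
Yes

First SET: step 1
First DOUBLE: step 5
Since 1 < 5, SET comes first.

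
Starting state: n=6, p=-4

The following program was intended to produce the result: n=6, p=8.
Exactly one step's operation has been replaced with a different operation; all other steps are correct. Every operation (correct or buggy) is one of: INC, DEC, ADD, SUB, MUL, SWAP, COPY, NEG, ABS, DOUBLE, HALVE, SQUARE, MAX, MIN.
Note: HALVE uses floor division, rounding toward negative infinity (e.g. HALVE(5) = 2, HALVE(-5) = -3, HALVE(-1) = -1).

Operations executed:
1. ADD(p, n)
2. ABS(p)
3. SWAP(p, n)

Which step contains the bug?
Step 3

Trace with buggy code:
Initial: n=6, p=-4
After step 1: n=6, p=2
After step 2: n=6, p=2
After step 3: n=2, p=6
Actual final n=2, p=6 ≠ expected n=6, p=8.
Step 3 is the only position where a single-operation replacement can produce the expected result.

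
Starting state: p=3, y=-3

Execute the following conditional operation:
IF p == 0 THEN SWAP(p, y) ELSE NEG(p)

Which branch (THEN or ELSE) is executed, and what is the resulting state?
Branch: ELSE, Final state: p=-3, y=-3

Evaluating condition: p == 0
p = 3
Condition is False, so ELSE branch executes
After NEG(p): p=-3, y=-3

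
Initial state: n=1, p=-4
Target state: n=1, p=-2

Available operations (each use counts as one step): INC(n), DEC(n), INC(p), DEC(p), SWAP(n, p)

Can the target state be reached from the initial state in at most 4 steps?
Yes

Path (2 steps): INC(p) → INC(p)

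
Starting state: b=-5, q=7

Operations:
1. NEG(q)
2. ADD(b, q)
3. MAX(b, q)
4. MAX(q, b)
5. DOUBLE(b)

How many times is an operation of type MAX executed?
2

Counting MAX operations:
Step 3: MAX(b, q) ← MAX
Step 4: MAX(q, b) ← MAX
Total: 2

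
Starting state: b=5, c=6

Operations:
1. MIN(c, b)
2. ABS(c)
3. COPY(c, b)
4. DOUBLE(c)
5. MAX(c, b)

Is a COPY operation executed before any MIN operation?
No

First COPY: step 3
First MIN: step 1
Since 3 > 1, MIN comes first.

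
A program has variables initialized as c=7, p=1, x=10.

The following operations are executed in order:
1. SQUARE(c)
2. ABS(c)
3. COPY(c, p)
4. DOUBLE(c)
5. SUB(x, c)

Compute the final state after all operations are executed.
{c: 2, p: 1, x: 8}

Step-by-step execution:
Initial: c=7, p=1, x=10
After step 1 (SQUARE(c)): c=49, p=1, x=10
After step 2 (ABS(c)): c=49, p=1, x=10
After step 3 (COPY(c, p)): c=1, p=1, x=10
After step 4 (DOUBLE(c)): c=2, p=1, x=10
After step 5 (SUB(x, c)): c=2, p=1, x=8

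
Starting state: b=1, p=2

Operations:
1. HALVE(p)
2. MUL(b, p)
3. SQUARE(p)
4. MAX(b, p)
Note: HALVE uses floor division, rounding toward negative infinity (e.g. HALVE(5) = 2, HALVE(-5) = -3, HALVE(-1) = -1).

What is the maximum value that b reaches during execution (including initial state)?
1

Values of b at each step:
Initial: b = 1 ← maximum
After step 1: b = 1
After step 2: b = 1
After step 3: b = 1
After step 4: b = 1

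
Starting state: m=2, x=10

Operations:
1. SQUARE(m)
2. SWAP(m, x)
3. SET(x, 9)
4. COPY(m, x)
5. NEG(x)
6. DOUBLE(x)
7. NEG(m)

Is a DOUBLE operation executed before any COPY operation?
No

First DOUBLE: step 6
First COPY: step 4
Since 6 > 4, COPY comes first.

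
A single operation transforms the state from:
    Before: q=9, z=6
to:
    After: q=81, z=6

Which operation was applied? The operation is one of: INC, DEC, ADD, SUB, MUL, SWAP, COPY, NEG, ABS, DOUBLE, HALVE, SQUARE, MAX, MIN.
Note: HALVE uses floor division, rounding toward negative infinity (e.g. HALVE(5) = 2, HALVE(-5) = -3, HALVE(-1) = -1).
SQUARE(q)

Analyzing the change:
Before: q=9, z=6
After: q=81, z=6
Variable q changed from 9 to 81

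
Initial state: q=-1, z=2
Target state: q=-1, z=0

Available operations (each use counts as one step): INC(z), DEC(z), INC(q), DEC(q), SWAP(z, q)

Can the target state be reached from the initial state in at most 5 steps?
Yes

Path (2 steps): DEC(z) → DEC(z)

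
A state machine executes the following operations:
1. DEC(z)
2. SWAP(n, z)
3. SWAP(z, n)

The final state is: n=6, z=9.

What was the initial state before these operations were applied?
n=6, z=10

Working backwards:
Final state: n=6, z=9
Before step 3 (SWAP(z, n)): n=9, z=6
Before step 2 (SWAP(n, z)): n=6, z=9
Before step 1 (DEC(z)): n=6, z=10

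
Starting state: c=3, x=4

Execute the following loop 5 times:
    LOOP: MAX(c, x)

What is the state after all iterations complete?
c=4, x=4

Iteration trace:
Start: c=3, x=4
After iteration 1: c=4, x=4
After iteration 2: c=4, x=4
After iteration 3: c=4, x=4
After iteration 4: c=4, x=4
After iteration 5: c=4, x=4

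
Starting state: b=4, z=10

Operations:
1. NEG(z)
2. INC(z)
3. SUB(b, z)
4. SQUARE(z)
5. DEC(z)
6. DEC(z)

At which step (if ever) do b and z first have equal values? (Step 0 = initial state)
Never

b and z never become equal during execution.

Comparing values at each step:
Initial: b=4, z=10
After step 1: b=4, z=-10
After step 2: b=4, z=-9
After step 3: b=13, z=-9
After step 4: b=13, z=81
After step 5: b=13, z=80
After step 6: b=13, z=79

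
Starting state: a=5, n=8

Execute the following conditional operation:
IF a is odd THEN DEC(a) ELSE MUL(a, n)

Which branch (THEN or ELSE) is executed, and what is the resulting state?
Branch: THEN, Final state: a=4, n=8

Evaluating condition: a is odd
Condition is True, so THEN branch executes
After DEC(a): a=4, n=8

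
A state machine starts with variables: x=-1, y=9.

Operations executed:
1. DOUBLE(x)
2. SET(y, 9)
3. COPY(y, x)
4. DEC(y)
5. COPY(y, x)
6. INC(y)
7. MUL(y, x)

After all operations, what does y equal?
y = 2

Tracing execution:
Step 1: DOUBLE(x) → y = 9
Step 2: SET(y, 9) → y = 9
Step 3: COPY(y, x) → y = -2
Step 4: DEC(y) → y = -3
Step 5: COPY(y, x) → y = -2
Step 6: INC(y) → y = -1
Step 7: MUL(y, x) → y = 2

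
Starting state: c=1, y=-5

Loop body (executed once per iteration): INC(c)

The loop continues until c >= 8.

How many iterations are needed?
7

Tracing iterations:
Initial: c=1, y=-5
After iteration 1: c=2, y=-5
After iteration 2: c=3, y=-5
After iteration 3: c=4, y=-5
After iteration 4: c=5, y=-5
After iteration 5: c=6, y=-5
After iteration 6: c=7, y=-5
After iteration 7: c=8, y=-5
c >= 8 now holds, so the loop exits after 7 iterations.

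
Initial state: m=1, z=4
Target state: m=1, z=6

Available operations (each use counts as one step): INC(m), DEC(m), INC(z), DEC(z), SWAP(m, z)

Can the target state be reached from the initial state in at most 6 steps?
Yes

Path (2 steps): INC(z) → INC(z)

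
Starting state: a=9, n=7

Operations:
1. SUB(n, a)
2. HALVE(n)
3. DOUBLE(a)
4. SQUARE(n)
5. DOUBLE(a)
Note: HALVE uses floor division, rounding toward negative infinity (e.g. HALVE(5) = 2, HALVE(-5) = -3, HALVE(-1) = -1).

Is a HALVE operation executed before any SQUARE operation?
Yes

First HALVE: step 2
First SQUARE: step 4
Since 2 < 4, HALVE comes first.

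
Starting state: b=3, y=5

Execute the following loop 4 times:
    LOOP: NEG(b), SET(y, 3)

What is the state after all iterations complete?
b=3, y=3

Iteration trace:
Start: b=3, y=5
After iteration 1: b=-3, y=3
After iteration 2: b=3, y=3
After iteration 3: b=-3, y=3
After iteration 4: b=3, y=3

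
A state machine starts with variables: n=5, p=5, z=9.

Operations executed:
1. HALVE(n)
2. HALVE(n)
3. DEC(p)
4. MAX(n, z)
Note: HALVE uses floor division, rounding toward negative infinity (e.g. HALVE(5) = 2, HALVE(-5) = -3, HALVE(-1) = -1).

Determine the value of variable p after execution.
p = 4

Tracing execution:
Step 1: HALVE(n) → p = 5
Step 2: HALVE(n) → p = 5
Step 3: DEC(p) → p = 4
Step 4: MAX(n, z) → p = 4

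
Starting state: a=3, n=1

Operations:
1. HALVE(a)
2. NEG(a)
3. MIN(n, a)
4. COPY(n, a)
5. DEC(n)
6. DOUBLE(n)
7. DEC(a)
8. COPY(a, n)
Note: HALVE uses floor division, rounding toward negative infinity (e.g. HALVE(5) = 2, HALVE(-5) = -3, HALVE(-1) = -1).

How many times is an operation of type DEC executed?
2

Counting DEC operations:
Step 5: DEC(n) ← DEC
Step 7: DEC(a) ← DEC
Total: 2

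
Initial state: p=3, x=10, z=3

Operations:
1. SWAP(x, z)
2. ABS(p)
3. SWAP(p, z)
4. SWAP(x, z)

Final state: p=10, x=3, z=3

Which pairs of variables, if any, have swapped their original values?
(p, x)

Comparing initial and final values:
p: 3 → 10
x: 10 → 3
z: 3 → 3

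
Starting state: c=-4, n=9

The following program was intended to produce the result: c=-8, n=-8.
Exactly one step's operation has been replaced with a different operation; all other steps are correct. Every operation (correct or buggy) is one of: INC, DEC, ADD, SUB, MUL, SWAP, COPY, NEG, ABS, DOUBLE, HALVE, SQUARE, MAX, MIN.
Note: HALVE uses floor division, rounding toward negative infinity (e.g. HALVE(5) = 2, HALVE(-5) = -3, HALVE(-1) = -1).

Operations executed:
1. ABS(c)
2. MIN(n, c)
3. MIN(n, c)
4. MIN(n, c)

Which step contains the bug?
Step 1

Trace with buggy code:
Initial: c=-4, n=9
After step 1: c=4, n=9
After step 2: c=4, n=4
After step 3: c=4, n=4
After step 4: c=4, n=4
Actual final c=4, n=4 ≠ expected c=-8, n=-8.
Step 1 is the only position where a single-operation replacement can produce the expected result.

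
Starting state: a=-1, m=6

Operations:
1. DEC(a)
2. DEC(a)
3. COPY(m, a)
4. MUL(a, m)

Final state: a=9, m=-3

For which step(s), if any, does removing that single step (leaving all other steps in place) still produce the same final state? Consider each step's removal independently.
None - removing any single step changes the final result

Testing removal of each single step:
Without step 1: final = a=4, m=-2 (different)
Without step 2: final = a=4, m=-2 (different)
Without step 3: final = a=-18, m=6 (different)
Without step 4: final = a=-3, m=-3 (different)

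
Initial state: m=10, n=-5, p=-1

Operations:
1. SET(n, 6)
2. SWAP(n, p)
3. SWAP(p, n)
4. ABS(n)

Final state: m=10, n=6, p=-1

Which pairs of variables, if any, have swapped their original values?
None

Comparing initial and final values:
p: -1 → -1
m: 10 → 10
n: -5 → 6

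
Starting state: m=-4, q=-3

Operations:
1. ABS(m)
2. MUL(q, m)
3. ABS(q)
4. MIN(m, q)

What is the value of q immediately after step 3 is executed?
q = 12

Tracing q through execution:
Initial: q = -3
After step 1 (ABS(m)): q = -3
After step 2 (MUL(q, m)): q = -12
After step 3 (ABS(q)): q = 12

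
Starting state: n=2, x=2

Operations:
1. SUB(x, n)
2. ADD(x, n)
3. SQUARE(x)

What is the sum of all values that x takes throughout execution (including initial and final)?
8

Values of x at each step:
Initial: x = 2
After step 1: x = 0
After step 2: x = 2
After step 3: x = 4
Sum = 2 + 0 + 2 + 4 = 8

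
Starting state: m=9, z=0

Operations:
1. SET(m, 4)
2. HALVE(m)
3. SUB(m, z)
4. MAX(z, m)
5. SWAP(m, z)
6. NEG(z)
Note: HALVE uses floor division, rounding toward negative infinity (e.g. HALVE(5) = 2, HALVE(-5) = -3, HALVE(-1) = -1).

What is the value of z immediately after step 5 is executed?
z = 2

Tracing z through execution:
Initial: z = 0
After step 1 (SET(m, 4)): z = 0
After step 2 (HALVE(m)): z = 0
After step 3 (SUB(m, z)): z = 0
After step 4 (MAX(z, m)): z = 2
After step 5 (SWAP(m, z)): z = 2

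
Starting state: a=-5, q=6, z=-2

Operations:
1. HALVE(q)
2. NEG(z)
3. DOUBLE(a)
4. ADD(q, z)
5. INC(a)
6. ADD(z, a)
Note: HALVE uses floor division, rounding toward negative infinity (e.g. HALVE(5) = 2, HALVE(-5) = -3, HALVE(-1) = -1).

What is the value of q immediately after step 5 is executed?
q = 5

Tracing q through execution:
Initial: q = 6
After step 1 (HALVE(q)): q = 3
After step 2 (NEG(z)): q = 3
After step 3 (DOUBLE(a)): q = 3
After step 4 (ADD(q, z)): q = 5
After step 5 (INC(a)): q = 5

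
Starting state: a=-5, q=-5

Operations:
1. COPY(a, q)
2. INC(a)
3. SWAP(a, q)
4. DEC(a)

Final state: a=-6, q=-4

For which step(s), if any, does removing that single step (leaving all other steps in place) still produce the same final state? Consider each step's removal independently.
Step(s) 1

Testing removal of each single step:
Without step 1: final = a=-6, q=-4 (same)
Without step 2: final = a=-6, q=-5 (different)
Without step 3: final = a=-5, q=-5 (different)
Without step 4: final = a=-5, q=-4 (different)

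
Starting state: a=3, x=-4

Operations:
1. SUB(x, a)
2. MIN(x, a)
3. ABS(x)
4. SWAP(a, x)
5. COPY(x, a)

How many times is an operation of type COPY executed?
1

Counting COPY operations:
Step 5: COPY(x, a) ← COPY
Total: 1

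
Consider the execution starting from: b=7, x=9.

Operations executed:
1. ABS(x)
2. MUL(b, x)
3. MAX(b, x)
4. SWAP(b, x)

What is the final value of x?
x = 63

Tracing execution:
Step 1: ABS(x) → x = 9
Step 2: MUL(b, x) → x = 9
Step 3: MAX(b, x) → x = 9
Step 4: SWAP(b, x) → x = 63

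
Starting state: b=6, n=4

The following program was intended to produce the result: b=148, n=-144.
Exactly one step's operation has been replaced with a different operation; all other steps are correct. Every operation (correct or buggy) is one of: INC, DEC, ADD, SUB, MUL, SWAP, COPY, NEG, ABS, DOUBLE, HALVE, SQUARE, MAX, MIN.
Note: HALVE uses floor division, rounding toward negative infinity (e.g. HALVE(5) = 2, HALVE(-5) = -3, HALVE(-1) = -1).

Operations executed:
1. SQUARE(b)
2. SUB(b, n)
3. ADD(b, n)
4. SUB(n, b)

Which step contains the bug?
Step 2

Trace with buggy code:
Initial: b=6, n=4
After step 1: b=36, n=4
After step 2: b=32, n=4
After step 3: b=36, n=4
After step 4: b=36, n=-32
Actual final b=36, n=-32 ≠ expected b=148, n=-144.
Step 2 is the only position where a single-operation replacement can produce the expected result.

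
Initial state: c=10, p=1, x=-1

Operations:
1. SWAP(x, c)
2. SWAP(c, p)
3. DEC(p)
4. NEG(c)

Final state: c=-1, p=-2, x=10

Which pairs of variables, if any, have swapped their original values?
(x, c)

Comparing initial and final values:
x: -1 → 10
c: 10 → -1
p: 1 → -2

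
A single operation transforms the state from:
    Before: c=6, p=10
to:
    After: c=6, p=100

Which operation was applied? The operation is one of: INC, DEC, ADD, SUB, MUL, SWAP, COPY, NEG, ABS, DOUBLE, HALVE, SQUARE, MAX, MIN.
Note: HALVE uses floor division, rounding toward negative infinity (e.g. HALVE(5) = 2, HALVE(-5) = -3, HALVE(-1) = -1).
SQUARE(p)

Analyzing the change:
Before: c=6, p=10
After: c=6, p=100
Variable p changed from 10 to 100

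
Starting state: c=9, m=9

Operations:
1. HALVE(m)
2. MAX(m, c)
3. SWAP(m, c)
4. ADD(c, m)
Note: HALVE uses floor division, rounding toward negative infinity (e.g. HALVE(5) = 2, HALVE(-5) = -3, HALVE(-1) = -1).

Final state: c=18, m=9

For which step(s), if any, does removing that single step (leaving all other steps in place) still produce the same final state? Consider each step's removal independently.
Step(s) 1, 3

Testing removal of each single step:
Without step 1: final = c=18, m=9 (same)
Without step 2: final = c=13, m=9 (different)
Without step 3: final = c=18, m=9 (same)
Without step 4: final = c=9, m=9 (different)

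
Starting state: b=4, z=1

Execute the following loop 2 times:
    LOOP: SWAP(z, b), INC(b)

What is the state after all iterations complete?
b=5, z=2

Iteration trace:
Start: b=4, z=1
After iteration 1: b=2, z=4
After iteration 2: b=5, z=2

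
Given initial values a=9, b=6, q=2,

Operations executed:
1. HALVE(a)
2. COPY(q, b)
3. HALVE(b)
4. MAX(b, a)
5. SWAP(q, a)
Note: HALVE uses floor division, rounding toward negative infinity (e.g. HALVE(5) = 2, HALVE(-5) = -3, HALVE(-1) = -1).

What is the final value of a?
a = 6

Tracing execution:
Step 1: HALVE(a) → a = 4
Step 2: COPY(q, b) → a = 4
Step 3: HALVE(b) → a = 4
Step 4: MAX(b, a) → a = 4
Step 5: SWAP(q, a) → a = 6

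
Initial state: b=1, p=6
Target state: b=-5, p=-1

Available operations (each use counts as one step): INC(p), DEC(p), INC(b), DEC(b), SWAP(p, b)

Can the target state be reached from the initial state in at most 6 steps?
No

The target state cannot be reached within 6 steps.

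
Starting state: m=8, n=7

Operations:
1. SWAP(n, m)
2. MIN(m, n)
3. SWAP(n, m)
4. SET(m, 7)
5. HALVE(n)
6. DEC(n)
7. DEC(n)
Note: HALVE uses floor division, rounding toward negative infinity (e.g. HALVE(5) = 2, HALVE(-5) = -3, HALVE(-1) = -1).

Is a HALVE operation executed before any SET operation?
No

First HALVE: step 5
First SET: step 4
Since 5 > 4, SET comes first.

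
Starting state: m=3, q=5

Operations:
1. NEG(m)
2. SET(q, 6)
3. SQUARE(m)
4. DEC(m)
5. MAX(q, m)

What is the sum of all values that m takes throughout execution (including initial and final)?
22

Values of m at each step:
Initial: m = 3
After step 1: m = -3
After step 2: m = -3
After step 3: m = 9
After step 4: m = 8
After step 5: m = 8
Sum = 3 + -3 + -3 + 9 + 8 + 8 = 22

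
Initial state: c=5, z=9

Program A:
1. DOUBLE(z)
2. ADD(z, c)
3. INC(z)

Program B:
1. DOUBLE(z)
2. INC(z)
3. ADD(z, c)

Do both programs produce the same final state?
Yes

Program A final state: c=5, z=24
Program B final state: c=5, z=24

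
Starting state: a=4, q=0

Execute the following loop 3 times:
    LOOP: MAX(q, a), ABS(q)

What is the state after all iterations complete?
a=4, q=4

Iteration trace:
Start: a=4, q=0
After iteration 1: a=4, q=4
After iteration 2: a=4, q=4
After iteration 3: a=4, q=4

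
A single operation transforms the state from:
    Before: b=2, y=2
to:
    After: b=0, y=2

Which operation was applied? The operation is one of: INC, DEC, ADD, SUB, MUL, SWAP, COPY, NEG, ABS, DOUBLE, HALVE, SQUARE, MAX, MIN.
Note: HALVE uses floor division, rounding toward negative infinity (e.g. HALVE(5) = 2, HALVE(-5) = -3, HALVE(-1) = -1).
SUB(b, y)

Analyzing the change:
Before: b=2, y=2
After: b=0, y=2
Variable b changed from 2 to 0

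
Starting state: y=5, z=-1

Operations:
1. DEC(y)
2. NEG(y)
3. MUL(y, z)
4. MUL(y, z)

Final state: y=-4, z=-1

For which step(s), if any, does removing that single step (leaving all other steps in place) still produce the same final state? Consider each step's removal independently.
None - removing any single step changes the final result

Testing removal of each single step:
Without step 1: final = y=-5, z=-1 (different)
Without step 2: final = y=4, z=-1 (different)
Without step 3: final = y=4, z=-1 (different)
Without step 4: final = y=4, z=-1 (different)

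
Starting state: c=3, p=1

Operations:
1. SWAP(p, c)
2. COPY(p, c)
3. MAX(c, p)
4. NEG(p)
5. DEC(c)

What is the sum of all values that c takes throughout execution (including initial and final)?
7

Values of c at each step:
Initial: c = 3
After step 1: c = 1
After step 2: c = 1
After step 3: c = 1
After step 4: c = 1
After step 5: c = 0
Sum = 3 + 1 + 1 + 1 + 1 + 0 = 7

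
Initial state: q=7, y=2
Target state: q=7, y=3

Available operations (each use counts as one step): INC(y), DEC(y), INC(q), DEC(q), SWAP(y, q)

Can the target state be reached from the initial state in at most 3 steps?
Yes

Path (1 step): INC(y)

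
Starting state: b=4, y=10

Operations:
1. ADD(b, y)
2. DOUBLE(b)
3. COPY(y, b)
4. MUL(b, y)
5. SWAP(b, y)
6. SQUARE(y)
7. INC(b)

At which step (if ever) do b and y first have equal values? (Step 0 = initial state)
Step 3

b and y first become equal after step 3.

Comparing values at each step:
Initial: b=4, y=10
After step 1: b=14, y=10
After step 2: b=28, y=10
After step 3: b=28, y=28 ← equal!
After step 4: b=784, y=28
After step 5: b=28, y=784
After step 6: b=28, y=614656
After step 7: b=29, y=614656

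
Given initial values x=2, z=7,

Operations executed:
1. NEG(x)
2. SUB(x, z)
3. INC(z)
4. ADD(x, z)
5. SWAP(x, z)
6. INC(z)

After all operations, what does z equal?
z = 0

Tracing execution:
Step 1: NEG(x) → z = 7
Step 2: SUB(x, z) → z = 7
Step 3: INC(z) → z = 8
Step 4: ADD(x, z) → z = 8
Step 5: SWAP(x, z) → z = -1
Step 6: INC(z) → z = 0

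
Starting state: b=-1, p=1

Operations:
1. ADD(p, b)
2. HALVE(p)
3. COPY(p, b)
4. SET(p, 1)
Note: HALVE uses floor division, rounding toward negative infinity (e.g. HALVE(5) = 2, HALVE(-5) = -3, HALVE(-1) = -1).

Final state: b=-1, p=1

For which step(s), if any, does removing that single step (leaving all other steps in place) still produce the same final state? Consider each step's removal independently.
Step(s) 1, 2, 3

Testing removal of each single step:
Without step 1: final = b=-1, p=1 (same)
Without step 2: final = b=-1, p=1 (same)
Without step 3: final = b=-1, p=1 (same)
Without step 4: final = b=-1, p=-1 (different)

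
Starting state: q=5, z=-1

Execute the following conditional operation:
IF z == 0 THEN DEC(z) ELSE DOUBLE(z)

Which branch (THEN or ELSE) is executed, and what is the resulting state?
Branch: ELSE, Final state: q=5, z=-2

Evaluating condition: z == 0
z = -1
Condition is False, so ELSE branch executes
After DOUBLE(z): q=5, z=-2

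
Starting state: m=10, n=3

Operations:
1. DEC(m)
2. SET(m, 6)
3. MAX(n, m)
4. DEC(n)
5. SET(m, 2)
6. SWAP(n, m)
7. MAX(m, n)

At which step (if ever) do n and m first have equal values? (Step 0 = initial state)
Step 3

n and m first become equal after step 3.

Comparing values at each step:
Initial: n=3, m=10
After step 1: n=3, m=9
After step 2: n=3, m=6
After step 3: n=6, m=6 ← equal!
After step 4: n=5, m=6
After step 5: n=5, m=2
After step 6: n=2, m=5
After step 7: n=2, m=5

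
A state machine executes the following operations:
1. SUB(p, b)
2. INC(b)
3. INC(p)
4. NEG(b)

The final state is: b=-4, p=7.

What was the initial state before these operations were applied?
b=3, p=9

Working backwards:
Final state: b=-4, p=7
Before step 4 (NEG(b)): b=4, p=7
Before step 3 (INC(p)): b=4, p=6
Before step 2 (INC(b)): b=3, p=6
Before step 1 (SUB(p, b)): b=3, p=9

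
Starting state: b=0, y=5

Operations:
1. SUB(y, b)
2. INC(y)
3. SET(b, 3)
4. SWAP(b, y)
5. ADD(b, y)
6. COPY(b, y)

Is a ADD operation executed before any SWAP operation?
No

First ADD: step 5
First SWAP: step 4
Since 5 > 4, SWAP comes first.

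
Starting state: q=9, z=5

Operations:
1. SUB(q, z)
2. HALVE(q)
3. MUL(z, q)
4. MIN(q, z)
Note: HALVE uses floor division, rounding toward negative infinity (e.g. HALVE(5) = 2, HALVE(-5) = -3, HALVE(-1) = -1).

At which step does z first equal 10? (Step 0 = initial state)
Step 3

Tracing z:
Initial: z = 5
After step 1: z = 5
After step 2: z = 5
After step 3: z = 10 ← first occurrence
After step 4: z = 10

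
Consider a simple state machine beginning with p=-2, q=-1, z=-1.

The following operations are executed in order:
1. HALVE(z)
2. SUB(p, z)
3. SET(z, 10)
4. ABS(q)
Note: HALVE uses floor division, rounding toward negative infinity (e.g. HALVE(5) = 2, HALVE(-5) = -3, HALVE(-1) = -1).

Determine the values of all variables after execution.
{p: -1, q: 1, z: 10}

Step-by-step execution:
Initial: p=-2, q=-1, z=-1
After step 1 (HALVE(z)): p=-2, q=-1, z=-1
After step 2 (SUB(p, z)): p=-1, q=-1, z=-1
After step 3 (SET(z, 10)): p=-1, q=-1, z=10
After step 4 (ABS(q)): p=-1, q=1, z=10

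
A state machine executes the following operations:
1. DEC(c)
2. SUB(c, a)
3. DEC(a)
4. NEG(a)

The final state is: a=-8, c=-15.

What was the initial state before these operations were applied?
a=9, c=-5

Working backwards:
Final state: a=-8, c=-15
Before step 4 (NEG(a)): a=8, c=-15
Before step 3 (DEC(a)): a=9, c=-15
Before step 2 (SUB(c, a)): a=9, c=-6
Before step 1 (DEC(c)): a=9, c=-5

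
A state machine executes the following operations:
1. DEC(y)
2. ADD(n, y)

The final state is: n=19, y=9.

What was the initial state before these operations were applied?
n=10, y=10

Working backwards:
Final state: n=19, y=9
Before step 2 (ADD(n, y)): n=10, y=9
Before step 1 (DEC(y)): n=10, y=10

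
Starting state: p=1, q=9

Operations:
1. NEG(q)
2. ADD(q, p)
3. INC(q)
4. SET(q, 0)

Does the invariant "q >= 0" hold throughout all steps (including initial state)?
No, violated after step 1

The invariant is violated after step 1.

State at each step:
Initial: p=1, q=9
After step 1: p=1, q=-9
After step 2: p=1, q=-8
After step 3: p=1, q=-7
After step 4: p=1, q=0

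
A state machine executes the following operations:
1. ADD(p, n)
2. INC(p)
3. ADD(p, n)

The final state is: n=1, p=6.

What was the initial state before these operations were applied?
n=1, p=3

Working backwards:
Final state: n=1, p=6
Before step 3 (ADD(p, n)): n=1, p=5
Before step 2 (INC(p)): n=1, p=4
Before step 1 (ADD(p, n)): n=1, p=3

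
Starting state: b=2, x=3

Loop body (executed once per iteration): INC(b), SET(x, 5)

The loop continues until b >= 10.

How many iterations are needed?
8

Tracing iterations:
Initial: b=2, x=3
After iteration 1: b=3, x=5
After iteration 2: b=4, x=5
After iteration 3: b=5, x=5
After iteration 4: b=6, x=5
After iteration 5: b=7, x=5
After iteration 6: b=8, x=5
After iteration 7: b=9, x=5
After iteration 8: b=10, x=5
b >= 10 now holds, so the loop exits after 8 iterations.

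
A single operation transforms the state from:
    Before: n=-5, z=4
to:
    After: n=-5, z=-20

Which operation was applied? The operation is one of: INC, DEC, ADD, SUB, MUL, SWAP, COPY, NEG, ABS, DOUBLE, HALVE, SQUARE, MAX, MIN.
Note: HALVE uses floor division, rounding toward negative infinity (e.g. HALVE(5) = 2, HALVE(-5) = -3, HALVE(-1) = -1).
MUL(z, n)

Analyzing the change:
Before: n=-5, z=4
After: n=-5, z=-20
Variable z changed from 4 to -20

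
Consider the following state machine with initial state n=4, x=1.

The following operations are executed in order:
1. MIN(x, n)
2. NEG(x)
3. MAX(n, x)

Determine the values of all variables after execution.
{n: 4, x: -1}

Step-by-step execution:
Initial: n=4, x=1
After step 1 (MIN(x, n)): n=4, x=1
After step 2 (NEG(x)): n=4, x=-1
After step 3 (MAX(n, x)): n=4, x=-1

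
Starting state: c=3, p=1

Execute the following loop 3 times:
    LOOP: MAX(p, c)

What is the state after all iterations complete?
c=3, p=3

Iteration trace:
Start: c=3, p=1
After iteration 1: c=3, p=3
After iteration 2: c=3, p=3
After iteration 3: c=3, p=3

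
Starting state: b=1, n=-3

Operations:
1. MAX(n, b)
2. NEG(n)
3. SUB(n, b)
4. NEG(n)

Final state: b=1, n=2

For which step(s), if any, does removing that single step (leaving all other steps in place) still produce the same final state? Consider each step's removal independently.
None - removing any single step changes the final result

Testing removal of each single step:
Without step 1: final = b=1, n=-2 (different)
Without step 2: final = b=1, n=0 (different)
Without step 3: final = b=1, n=1 (different)
Without step 4: final = b=1, n=-2 (different)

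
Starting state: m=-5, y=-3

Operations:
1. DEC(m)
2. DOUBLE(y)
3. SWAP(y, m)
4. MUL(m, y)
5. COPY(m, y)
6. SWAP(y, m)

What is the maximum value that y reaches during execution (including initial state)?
-3

Values of y at each step:
Initial: y = -3 ← maximum
After step 1: y = -3
After step 2: y = -6
After step 3: y = -6
After step 4: y = -6
After step 5: y = -6
After step 6: y = -6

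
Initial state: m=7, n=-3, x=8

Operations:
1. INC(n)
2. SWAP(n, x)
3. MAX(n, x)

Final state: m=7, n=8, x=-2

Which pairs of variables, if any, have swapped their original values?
None

Comparing initial and final values:
m: 7 → 7
n: -3 → 8
x: 8 → -2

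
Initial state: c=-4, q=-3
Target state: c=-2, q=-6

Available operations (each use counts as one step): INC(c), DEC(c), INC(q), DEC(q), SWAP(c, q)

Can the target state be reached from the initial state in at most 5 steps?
Yes

Path (4 steps): DEC(c) → DEC(c) → INC(q) → SWAP(c, q)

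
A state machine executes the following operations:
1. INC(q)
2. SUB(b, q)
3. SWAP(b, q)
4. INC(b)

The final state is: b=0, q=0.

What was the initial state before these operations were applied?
b=-1, q=-2

Working backwards:
Final state: b=0, q=0
Before step 4 (INC(b)): b=-1, q=0
Before step 3 (SWAP(b, q)): b=0, q=-1
Before step 2 (SUB(b, q)): b=-1, q=-1
Before step 1 (INC(q)): b=-1, q=-2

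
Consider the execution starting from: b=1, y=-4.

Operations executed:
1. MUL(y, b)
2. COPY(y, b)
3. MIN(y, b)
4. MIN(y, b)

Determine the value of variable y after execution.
y = 1

Tracing execution:
Step 1: MUL(y, b) → y = -4
Step 2: COPY(y, b) → y = 1
Step 3: MIN(y, b) → y = 1
Step 4: MIN(y, b) → y = 1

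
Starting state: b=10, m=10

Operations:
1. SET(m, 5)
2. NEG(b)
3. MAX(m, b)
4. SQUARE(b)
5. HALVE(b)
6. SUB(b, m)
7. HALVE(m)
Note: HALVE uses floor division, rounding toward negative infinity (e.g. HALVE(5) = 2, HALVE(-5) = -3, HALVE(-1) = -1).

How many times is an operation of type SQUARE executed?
1

Counting SQUARE operations:
Step 4: SQUARE(b) ← SQUARE
Total: 1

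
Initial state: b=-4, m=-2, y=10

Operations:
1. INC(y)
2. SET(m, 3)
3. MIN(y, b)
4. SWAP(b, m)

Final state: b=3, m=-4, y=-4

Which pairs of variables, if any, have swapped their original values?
None

Comparing initial and final values:
m: -2 → -4
y: 10 → -4
b: -4 → 3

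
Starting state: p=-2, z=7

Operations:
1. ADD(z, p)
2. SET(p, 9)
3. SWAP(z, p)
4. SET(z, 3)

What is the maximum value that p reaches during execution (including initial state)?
9

Values of p at each step:
Initial: p = -2
After step 1: p = -2
After step 2: p = 9 ← maximum
After step 3: p = 5
After step 4: p = 5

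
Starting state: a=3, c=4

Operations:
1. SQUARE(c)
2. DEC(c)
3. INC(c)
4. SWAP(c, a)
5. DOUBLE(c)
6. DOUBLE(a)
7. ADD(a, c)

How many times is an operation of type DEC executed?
1

Counting DEC operations:
Step 2: DEC(c) ← DEC
Total: 1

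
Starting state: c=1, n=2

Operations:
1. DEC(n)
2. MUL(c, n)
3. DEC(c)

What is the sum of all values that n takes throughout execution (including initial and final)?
5

Values of n at each step:
Initial: n = 2
After step 1: n = 1
After step 2: n = 1
After step 3: n = 1
Sum = 2 + 1 + 1 + 1 = 5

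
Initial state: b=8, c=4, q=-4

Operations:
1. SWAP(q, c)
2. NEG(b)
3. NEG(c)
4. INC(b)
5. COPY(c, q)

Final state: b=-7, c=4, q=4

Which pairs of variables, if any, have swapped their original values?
None

Comparing initial and final values:
q: -4 → 4
c: 4 → 4
b: 8 → -7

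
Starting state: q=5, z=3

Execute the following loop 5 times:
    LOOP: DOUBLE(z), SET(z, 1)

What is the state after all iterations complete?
q=5, z=1

Iteration trace:
Start: q=5, z=3
After iteration 1: q=5, z=1
After iteration 2: q=5, z=1
After iteration 3: q=5, z=1
After iteration 4: q=5, z=1
After iteration 5: q=5, z=1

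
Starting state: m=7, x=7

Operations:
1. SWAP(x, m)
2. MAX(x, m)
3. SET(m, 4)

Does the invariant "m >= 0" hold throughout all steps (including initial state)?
Yes

The invariant holds at every step.

State at each step:
Initial: m=7, x=7
After step 1: m=7, x=7
After step 2: m=7, x=7
After step 3: m=4, x=7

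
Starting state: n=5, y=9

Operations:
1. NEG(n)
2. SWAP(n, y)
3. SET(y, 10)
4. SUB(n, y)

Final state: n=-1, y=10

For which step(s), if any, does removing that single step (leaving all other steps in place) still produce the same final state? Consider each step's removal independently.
Step(s) 1

Testing removal of each single step:
Without step 1: final = n=-1, y=10 (same)
Without step 2: final = n=-15, y=10 (different)
Without step 3: final = n=14, y=-5 (different)
Without step 4: final = n=9, y=10 (different)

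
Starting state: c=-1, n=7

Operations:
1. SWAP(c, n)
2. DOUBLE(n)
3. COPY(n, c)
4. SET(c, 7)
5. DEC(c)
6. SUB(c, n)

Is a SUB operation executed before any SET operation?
No

First SUB: step 6
First SET: step 4
Since 6 > 4, SET comes first.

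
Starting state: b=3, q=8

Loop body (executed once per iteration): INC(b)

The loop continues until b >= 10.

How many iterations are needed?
7

Tracing iterations:
Initial: b=3, q=8
After iteration 1: b=4, q=8
After iteration 2: b=5, q=8
After iteration 3: b=6, q=8
After iteration 4: b=7, q=8
After iteration 5: b=8, q=8
After iteration 6: b=9, q=8
After iteration 7: b=10, q=8
b >= 10 now holds, so the loop exits after 7 iterations.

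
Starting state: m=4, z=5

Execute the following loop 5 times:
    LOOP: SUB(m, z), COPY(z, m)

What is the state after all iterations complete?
m=0, z=0

Iteration trace:
Start: m=4, z=5
After iteration 1: m=-1, z=-1
After iteration 2: m=0, z=0
After iteration 3: m=0, z=0
After iteration 4: m=0, z=0
After iteration 5: m=0, z=0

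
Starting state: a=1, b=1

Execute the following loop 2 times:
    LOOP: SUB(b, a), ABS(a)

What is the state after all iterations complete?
a=1, b=-1

Iteration trace:
Start: a=1, b=1
After iteration 1: a=1, b=0
After iteration 2: a=1, b=-1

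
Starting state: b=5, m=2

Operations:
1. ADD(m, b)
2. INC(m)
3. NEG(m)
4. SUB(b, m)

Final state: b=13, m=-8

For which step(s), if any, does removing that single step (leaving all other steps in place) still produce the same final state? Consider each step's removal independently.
None - removing any single step changes the final result

Testing removal of each single step:
Without step 1: final = b=8, m=-3 (different)
Without step 2: final = b=12, m=-7 (different)
Without step 3: final = b=-3, m=8 (different)
Without step 4: final = b=5, m=-8 (different)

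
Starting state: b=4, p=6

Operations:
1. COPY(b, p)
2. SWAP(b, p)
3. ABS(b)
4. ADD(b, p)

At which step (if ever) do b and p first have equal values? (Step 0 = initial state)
Step 1

b and p first become equal after step 1.

Comparing values at each step:
Initial: b=4, p=6
After step 1: b=6, p=6 ← equal!
After step 2: b=6, p=6 ← equal!
After step 3: b=6, p=6 ← equal!
After step 4: b=12, p=6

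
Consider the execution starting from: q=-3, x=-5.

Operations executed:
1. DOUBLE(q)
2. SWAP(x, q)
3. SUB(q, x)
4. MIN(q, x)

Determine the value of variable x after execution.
x = -6

Tracing execution:
Step 1: DOUBLE(q) → x = -5
Step 2: SWAP(x, q) → x = -6
Step 3: SUB(q, x) → x = -6
Step 4: MIN(q, x) → x = -6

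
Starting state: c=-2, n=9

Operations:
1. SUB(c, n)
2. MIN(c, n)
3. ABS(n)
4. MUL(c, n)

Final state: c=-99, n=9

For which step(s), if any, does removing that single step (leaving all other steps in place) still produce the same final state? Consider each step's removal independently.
Step(s) 2, 3

Testing removal of each single step:
Without step 1: final = c=-18, n=9 (different)
Without step 2: final = c=-99, n=9 (same)
Without step 3: final = c=-99, n=9 (same)
Without step 4: final = c=-11, n=9 (different)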